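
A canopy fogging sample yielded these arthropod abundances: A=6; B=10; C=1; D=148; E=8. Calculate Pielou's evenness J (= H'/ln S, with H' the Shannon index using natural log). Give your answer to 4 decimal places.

0.3646

Total N = 6+10+1+148+8 = 173, so the proportions are 0.034682, 0.057803, 0.00578, 0.855491, 0.046243 (working shown to 6 dp, full precision carried).
H' = −Σ pᵢ ln pᵢ = −((-0.116585) + (-0.164781) + (-0.029788) + (-0.133525) + (-0.142143)) = 0.586821.
With S = 5 species, ln S = 1.609438, so J = 0.586821/1.609438 = 0.364613, i.e. 0.3646 to 4 decimal places.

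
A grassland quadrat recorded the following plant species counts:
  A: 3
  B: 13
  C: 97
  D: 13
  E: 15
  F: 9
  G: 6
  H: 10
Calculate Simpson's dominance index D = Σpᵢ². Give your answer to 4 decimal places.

0.3701

Total N = 3+13+97+13+15+9+6+10 = 166, so the proportions are 0.018072, 0.078313, 0.584337, 0.078313, 0.090361, 0.054217, 0.036145, 0.060241 (working shown to 6 dp, full precision carried).
D = 0.018072² + 0.078313² + 0.584337² + 0.078313² + 0.090361² + 0.054217² + 0.036145² + 0.060241² = 0.000327 + 0.006133 + 0.341450 + 0.006133 + 0.008165 + 0.002939 + 0.001306 + 0.003629 = 0.370083.
To 4 decimal places, D = 0.3701.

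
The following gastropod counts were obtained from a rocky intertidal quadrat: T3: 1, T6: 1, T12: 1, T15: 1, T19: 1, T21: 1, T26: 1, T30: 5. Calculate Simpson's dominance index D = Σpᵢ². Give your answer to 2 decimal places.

Total N = 1+1+1+1+1+1+1+5 = 12, so the proportions are 0.0833, 0.0833, 0.0833, 0.0833, 0.0833, 0.0833, 0.0833, 0.4167 (working shown to 4 dp, full precision carried).
D = 0.0833² + 0.0833² + 0.0833² + 0.0833² + 0.0833² + 0.0833² + 0.0833² + 0.4167² = 0.0069 + 0.0069 + 0.0069 + 0.0069 + 0.0069 + 0.0069 + 0.0069 + 0.1736 = 0.2222.
To 2 decimal places, D = 0.22.

0.22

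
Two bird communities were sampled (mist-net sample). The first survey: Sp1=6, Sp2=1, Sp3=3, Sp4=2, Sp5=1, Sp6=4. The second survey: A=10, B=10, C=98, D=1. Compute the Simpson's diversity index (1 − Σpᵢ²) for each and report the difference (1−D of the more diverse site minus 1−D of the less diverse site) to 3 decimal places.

0.461

The first survey: N=17, proportions 0.35294, 0.05882, 0.17647, 0.11765, 0.05882, 0.23529, giving 1−D = 0.76817 (working shown to 5 dp, full precision carried).
The second survey: N=119, proportions 0.08403, 0.08403, 0.82353, 0.0084, giving 1−D = 0.30761.
Difference = |0.76817 − 0.30761| = 0.46056, i.e. 0.461 to 3 decimal places.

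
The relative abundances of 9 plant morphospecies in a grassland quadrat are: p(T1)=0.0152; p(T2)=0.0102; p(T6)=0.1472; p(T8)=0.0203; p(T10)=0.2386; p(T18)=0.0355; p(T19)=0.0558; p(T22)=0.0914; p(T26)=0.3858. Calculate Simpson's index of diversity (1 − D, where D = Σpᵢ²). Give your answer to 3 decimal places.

D = 0.0152² + 0.0102² + 0.1472² + 0.0203² + 0.2386² + 0.0355² + 0.0558² + 0.0914² + 0.3858² = 0.00023 + 0.00010 + 0.02167 + 0.00041 + 0.05693 + 0.00126 + 0.00311 + 0.00835 + 0.14884 = 0.24091 (working shown to 5 dp, full precision carried).
So 1 − D = 0.75909, i.e. 0.759 to 3 decimal places.

0.759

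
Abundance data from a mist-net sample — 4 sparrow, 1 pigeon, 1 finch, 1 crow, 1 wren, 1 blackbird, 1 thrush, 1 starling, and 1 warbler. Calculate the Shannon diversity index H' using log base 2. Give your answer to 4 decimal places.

2.9183

Total N = 4+1+1+1+1+1+1+1+1 = 12, so the proportions are 0.333333, 0.083333, 0.083333, 0.083333, 0.083333, 0.083333, 0.083333, 0.083333, 0.083333 (working shown to 6 dp, full precision carried).
Each pᵢ log₂ pᵢ term: 0.333333×(-1.584963)=-0.528321, 0.083333×(-3.584963)=-0.298747, 0.083333×(-3.584963)=-0.298747, 0.083333×(-3.584963)=-0.298747, 0.083333×(-3.584963)=-0.298747, 0.083333×(-3.584963)=-0.298747, 0.083333×(-3.584963)=-0.298747, 0.083333×(-3.584963)=-0.298747, 0.083333×(-3.584963)=-0.298747.
Sum = -2.918296, so H' = 2.9183.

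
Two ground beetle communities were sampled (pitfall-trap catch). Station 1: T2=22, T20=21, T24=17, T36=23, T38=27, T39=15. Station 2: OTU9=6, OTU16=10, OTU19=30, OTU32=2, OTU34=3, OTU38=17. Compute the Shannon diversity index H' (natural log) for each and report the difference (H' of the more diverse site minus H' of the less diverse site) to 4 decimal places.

Station 1: N=125, proportions 0.176, 0.168, 0.136, 0.184, 0.216, 0.12, giving H' = 1.7736958 (working shown to 7 dp, full precision carried).
Station 2: N=68, proportions 0.0882353, 0.1470588, 0.4411765, 0.0294118, 0.0441176, 0.25, giving H' = 1.4451094.
Difference = |1.7736958 − 1.4451094| = 0.3285864, i.e. 0.3286 to 4 decimal places.

0.3286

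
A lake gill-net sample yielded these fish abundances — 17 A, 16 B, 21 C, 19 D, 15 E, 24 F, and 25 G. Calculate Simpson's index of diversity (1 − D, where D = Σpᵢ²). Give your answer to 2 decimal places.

Total N = 17+16+21+19+15+24+25 = 137, so the proportions are 0.1241, 0.1168, 0.1533, 0.1387, 0.1095, 0.1752, 0.1825 (working shown to 4 dp, full precision carried).
D = 0.1241² + 0.1168² + 0.1533² + 0.1387² + 0.1095² + 0.1752² + 0.1825² = 0.0154 + 0.0136 + 0.0235 + 0.0192 + 0.0120 + 0.0307 + 0.0333 = 0.1477.
So 1 − D = 0.8523, i.e. 0.85 to 2 decimal places.

0.85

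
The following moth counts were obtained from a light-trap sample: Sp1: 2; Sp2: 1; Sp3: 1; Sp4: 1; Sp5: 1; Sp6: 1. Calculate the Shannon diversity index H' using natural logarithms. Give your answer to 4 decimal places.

Total N = 2+1+1+1+1+1 = 7, so the proportions are 0.285714, 0.142857, 0.142857, 0.142857, 0.142857, 0.142857 (working shown to 6 dp, full precision carried).
Each pᵢ ln pᵢ term: 0.285714×(-1.252763)=-0.357932, 0.142857×(-1.945910)=-0.277987, 0.142857×(-1.945910)=-0.277987, 0.142857×(-1.945910)=-0.277987, 0.142857×(-1.945910)=-0.277987, 0.142857×(-1.945910)=-0.277987.
Sum = -1.747868, so H' = 1.7479.

1.7479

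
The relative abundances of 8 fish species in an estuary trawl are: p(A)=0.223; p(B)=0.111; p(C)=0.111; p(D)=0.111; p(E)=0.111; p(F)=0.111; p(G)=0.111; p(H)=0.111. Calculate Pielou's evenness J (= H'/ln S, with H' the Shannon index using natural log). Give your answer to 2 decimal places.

H' = −Σ pᵢ ln pᵢ = −((-0.3346) + (-0.2440) + (-0.2440) + (-0.2440) + (-0.2440) + (-0.2440) + (-0.2440) + (-0.2440)) = 2.0427 (working shown to 4 dp, full precision carried).
With S = 8 species, ln S = 2.0794, so J = 2.0427/2.0794 = 0.9823, i.e. 0.98 to 2 decimal places.

0.98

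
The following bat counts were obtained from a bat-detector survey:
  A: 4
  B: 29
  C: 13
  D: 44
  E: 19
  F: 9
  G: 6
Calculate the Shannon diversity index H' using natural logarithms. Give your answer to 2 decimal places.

1.68

Total N = 4+29+13+44+19+9+6 = 124, so the proportions are 0.0323, 0.2339, 0.1048, 0.3548, 0.1532, 0.0726, 0.0484 (working shown to 4 dp, full precision carried).
Each pᵢ ln pᵢ term: 0.0323×(-3.4340)=-0.1108, 0.2339×(-1.4530)=-0.3398, 0.1048×(-2.2553)=-0.2364, 0.3548×(-1.0361)=-0.3676, 0.1532×(-1.8758)=-0.2874, 0.0726×(-2.6231)=-0.1904, 0.0484×(-3.0285)=-0.1465.
Sum = -1.6790, so H' = 1.68.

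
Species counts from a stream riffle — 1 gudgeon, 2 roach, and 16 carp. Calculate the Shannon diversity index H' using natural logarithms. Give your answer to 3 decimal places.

Total N = 1+2+16 = 19, so the proportions are 0.05263, 0.10526, 0.84211 (working shown to 5 dp, full precision carried).
Each pᵢ ln pᵢ term: 0.05263×(-2.94444)=-0.15497, 0.10526×(-2.25129)=-0.23698, 0.84211×(-0.17185)=-0.14472.
Sum = -0.53666, so H' = 0.537.

0.537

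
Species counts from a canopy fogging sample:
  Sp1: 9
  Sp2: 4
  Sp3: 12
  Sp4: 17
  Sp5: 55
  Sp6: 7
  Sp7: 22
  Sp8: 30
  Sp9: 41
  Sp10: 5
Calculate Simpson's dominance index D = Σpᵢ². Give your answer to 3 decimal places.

Total N = 9+4+12+17+55+7+22+30+41+5 = 202, so the proportions are 0.04455, 0.0198, 0.05941, 0.08416, 0.27228, 0.03465, 0.10891, 0.14851, 0.20297, 0.02475 (working shown to 5 dp, full precision carried).
D = 0.04455² + 0.0198² + 0.05941² + 0.08416² + 0.27228² + 0.03465² + 0.10891² + 0.14851² + 0.20297² + 0.02475² = 0.00199 + 0.00039 + 0.00353 + 0.00708 + 0.07413 + 0.00120 + 0.01186 + 0.02206 + 0.04120 + 0.00061 = 0.16405.
To 3 decimal places, D = 0.164.

0.164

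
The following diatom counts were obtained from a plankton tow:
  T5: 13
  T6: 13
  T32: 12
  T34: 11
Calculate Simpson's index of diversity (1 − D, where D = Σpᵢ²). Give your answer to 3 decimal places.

0.749

Total N = 13+13+12+11 = 49, so the proportions are 0.26531, 0.26531, 0.2449, 0.22449 (working shown to 5 dp, full precision carried).
D = 0.26531² + 0.26531² + 0.2449² + 0.22449² = 0.07039 + 0.07039 + 0.05998 + 0.05040 = 0.25115.
So 1 − D = 0.74885, i.e. 0.749 to 3 decimal places.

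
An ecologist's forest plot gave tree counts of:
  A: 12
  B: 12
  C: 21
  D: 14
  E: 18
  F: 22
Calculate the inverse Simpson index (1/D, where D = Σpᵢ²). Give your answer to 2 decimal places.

Total N = 12+12+21+14+18+22 = 99, so the proportions are 0.121212, 0.121212, 0.212121, 0.141414, 0.181818, 0.222222 (working shown to 6 dp, full precision carried).
D = 0.121212² + 0.121212² + 0.212121² + 0.141414² + 0.181818² + 0.222222² = 0.014692 + 0.014692 + 0.044995 + 0.019998 + 0.033058 + 0.049383 = 0.176819.
So 1/D = 5.6555, i.e. 5.66 to 2 decimal places.

5.66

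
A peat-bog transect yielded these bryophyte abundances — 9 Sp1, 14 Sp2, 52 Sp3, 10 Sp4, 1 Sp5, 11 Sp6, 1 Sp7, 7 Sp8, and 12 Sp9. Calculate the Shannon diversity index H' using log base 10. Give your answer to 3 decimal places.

0.750

Total N = 9+14+52+10+1+11+1+7+12 = 117, so the proportions are 0.07692, 0.11966, 0.44444, 0.08547, 0.00855, 0.09402, 0.00855, 0.05983, 0.10256 (working shown to 5 dp, full precision carried).
Each pᵢ log₁₀ pᵢ term: 0.07692×(-1.11394)=-0.08569, 0.11966×(-0.92206)=-0.11033, 0.44444×(-0.35218)=-0.15653, 0.08547×(-1.06819)=-0.09130, 0.00855×(-2.06819)=-0.01768, 0.09402×(-1.02679)=-0.09654, 0.00855×(-2.06819)=-0.01768, 0.05983×(-1.22309)=-0.07318, 0.10256×(-0.98900)=-0.10144.
Sum = -0.75035, so H' = 0.750.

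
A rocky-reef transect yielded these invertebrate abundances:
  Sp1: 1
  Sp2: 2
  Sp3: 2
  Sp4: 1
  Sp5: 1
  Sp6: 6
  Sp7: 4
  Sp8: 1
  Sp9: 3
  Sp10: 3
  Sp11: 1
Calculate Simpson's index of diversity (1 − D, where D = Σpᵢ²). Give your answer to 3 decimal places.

0.867

Total N = 1+2+2+1+1+6+4+1+3+3+1 = 25, so the proportions are 0.04, 0.08, 0.08, 0.04, 0.04, 0.24, 0.16, 0.04, 0.12, 0.12, 0.04 (working shown to 5 dp, full precision carried).
D = 0.04² + 0.08² + 0.08² + 0.04² + 0.04² + 0.24² + 0.16² + 0.04² + 0.12² + 0.12² + 0.04² = 0.00160 + 0.00640 + 0.00640 + 0.00160 + 0.00160 + 0.05760 + 0.02560 + 0.00160 + 0.01440 + 0.01440 + 0.00160 = 0.13280.
So 1 − D = 0.86720, i.e. 0.867 to 3 decimal places.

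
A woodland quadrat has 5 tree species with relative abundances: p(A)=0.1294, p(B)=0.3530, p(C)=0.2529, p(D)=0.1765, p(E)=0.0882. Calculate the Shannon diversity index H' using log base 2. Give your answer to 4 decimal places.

2.1643

Each pᵢ log₂ pᵢ term (working shown to 6 dp, full precision carried): 0.1294×(-2.950090)=-0.381742, 0.353×(-1.502260)=-0.530298, 0.2529×(-1.983361)=-0.501592, 0.1765×(-2.502260)=-0.441649, 0.0882×(-3.503078)=-0.308971.
Sum = -2.164252, so H' = 2.1643.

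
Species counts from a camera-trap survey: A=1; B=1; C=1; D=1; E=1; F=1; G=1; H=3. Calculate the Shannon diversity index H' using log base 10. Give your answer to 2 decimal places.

Total N = 1+1+1+1+1+1+1+3 = 10, so the proportions are 0.1, 0.1, 0.1, 0.1, 0.1, 0.1, 0.1, 0.3 (working shown to 4 dp, full precision carried).
Each pᵢ log₁₀ pᵢ term: 0.1×(-1.0000)=-0.1000, 0.1×(-1.0000)=-0.1000, 0.1×(-1.0000)=-0.1000, 0.1×(-1.0000)=-0.1000, 0.1×(-1.0000)=-0.1000, 0.1×(-1.0000)=-0.1000, 0.1×(-1.0000)=-0.1000, 0.3×(-0.5229)=-0.1569.
Sum = -0.8569, so H' = 0.86.

0.86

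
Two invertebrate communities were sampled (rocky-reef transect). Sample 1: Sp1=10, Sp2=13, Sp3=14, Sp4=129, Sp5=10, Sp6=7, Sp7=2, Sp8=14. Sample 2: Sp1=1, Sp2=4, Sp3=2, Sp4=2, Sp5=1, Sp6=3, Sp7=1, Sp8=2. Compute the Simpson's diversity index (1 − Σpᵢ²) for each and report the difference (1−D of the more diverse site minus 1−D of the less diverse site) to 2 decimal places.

Sample 1: N=199, proportions 0.05025, 0.06533, 0.07035, 0.64824, 0.05025, 0.03518, 0.01005, 0.07035, giving 1−D = 0.55923 (working shown to 5 dp, full precision carried).
Sample 2: N=16, proportions 0.0625, 0.25, 0.125, 0.125, 0.0625, 0.1875, 0.0625, 0.125, giving 1−D = 0.84375.
Difference = |0.55923 − 0.84375| = 0.28452, i.e. 0.28 to 2 decimal places.

0.28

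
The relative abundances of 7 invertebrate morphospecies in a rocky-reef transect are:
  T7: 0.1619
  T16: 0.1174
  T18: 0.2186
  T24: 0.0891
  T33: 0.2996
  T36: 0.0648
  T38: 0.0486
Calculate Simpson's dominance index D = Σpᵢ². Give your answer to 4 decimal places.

0.1920

D = 0.1619² + 0.1174² + 0.2186² + 0.0891² + 0.2996² + 0.0648² + 0.0486² = 0.026212 + 0.013783 + 0.047786 + 0.007939 + 0.089760 + 0.004199 + 0.002362 = 0.192040 (working shown to 6 dp, full precision carried).
To 4 decimal places, D = 0.1920.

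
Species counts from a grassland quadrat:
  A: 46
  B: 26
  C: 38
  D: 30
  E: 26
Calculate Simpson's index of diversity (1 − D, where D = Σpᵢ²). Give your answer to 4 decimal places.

0.7891

Total N = 46+26+38+30+26 = 166, so the proportions are 0.277108, 0.156627, 0.228916, 0.180723, 0.156627 (working shown to 6 dp, full precision carried).
D = 0.277108² + 0.156627² + 0.228916² + 0.180723² + 0.156627² = 0.076789 + 0.024532 + 0.052402 + 0.032661 + 0.024532 = 0.210916.
So 1 − D = 0.789084, i.e. 0.7891 to 4 decimal places.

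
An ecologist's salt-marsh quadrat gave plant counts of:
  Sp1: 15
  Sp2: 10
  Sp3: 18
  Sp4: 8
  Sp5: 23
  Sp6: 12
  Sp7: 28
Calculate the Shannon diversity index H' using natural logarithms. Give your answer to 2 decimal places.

1.86

Total N = 15+10+18+8+23+12+28 = 114, so the proportions are 0.1316, 0.0877, 0.1579, 0.0702, 0.2018, 0.1053, 0.2456 (working shown to 4 dp, full precision carried).
Each pᵢ ln pᵢ term: 0.1316×(-2.0281)=-0.2669, 0.0877×(-2.4336)=-0.2135, 0.1579×(-1.8458)=-0.2914, 0.0702×(-2.6568)=-0.1864, 0.2018×(-1.6007)=-0.3229, 0.1053×(-2.2513)=-0.2370, 0.2456×(-1.4040)=-0.3448.
Sum = -1.8630, so H' = 1.86.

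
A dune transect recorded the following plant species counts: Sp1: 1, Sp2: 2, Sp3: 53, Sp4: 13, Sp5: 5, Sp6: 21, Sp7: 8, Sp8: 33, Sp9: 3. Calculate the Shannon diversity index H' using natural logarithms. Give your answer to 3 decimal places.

1.679

Total N = 1+2+53+13+5+21+8+33+3 = 139, so the proportions are 0.00719, 0.01439, 0.38129, 0.09353, 0.03597, 0.15108, 0.05755, 0.23741, 0.02158 (working shown to 5 dp, full precision carried).
Each pᵢ ln pᵢ term: 0.00719×(-4.93447)=-0.03550, 0.01439×(-4.24133)=-0.06103, 0.38129×(-0.96418)=-0.36764, 0.09353×(-2.36952)=-0.22161, 0.03597×(-3.32504)=-0.11961, 0.15108×(-1.88995)=-0.28553, 0.05755×(-2.85503)=-0.16432, 0.23741×(-1.43797)=-0.34139, 0.02158×(-3.83586)=-0.08279.
Sum = -1.67941, so H' = 1.679.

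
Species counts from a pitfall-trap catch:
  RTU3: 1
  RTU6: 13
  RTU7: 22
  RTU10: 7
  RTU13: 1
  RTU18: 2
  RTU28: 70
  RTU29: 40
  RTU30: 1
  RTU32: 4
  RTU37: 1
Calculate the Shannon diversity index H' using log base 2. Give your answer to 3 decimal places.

Total N = 1+13+22+7+1+2+70+40+1+4+1 = 162, so the proportions are 0.00617, 0.08025, 0.1358, 0.04321, 0.00617, 0.01235, 0.4321, 0.24691, 0.00617, 0.02469, 0.00617 (working shown to 5 dp, full precision carried).
Each pᵢ log₂ pᵢ term: 0.00617×(-7.33985)=-0.04531, 0.08025×(-3.63941)=-0.29205, 0.1358×(-2.88042)=-0.39117, 0.04321×(-4.53250)=-0.19585, 0.00617×(-7.33985)=-0.04531, 0.01235×(-6.33985)=-0.07827, 0.4321×(-1.21057)=-0.52308, 0.24691×(-2.01792)=-0.49825, 0.00617×(-7.33985)=-0.04531, 0.02469×(-5.33985)=-0.13185, 0.00617×(-7.33985)=-0.04531.
Sum = -2.29175, so H' = 2.292.

2.292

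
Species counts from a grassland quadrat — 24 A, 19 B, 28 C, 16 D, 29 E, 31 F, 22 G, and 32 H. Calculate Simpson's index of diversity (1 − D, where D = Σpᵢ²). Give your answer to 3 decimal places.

0.869

Total N = 24+19+28+16+29+31+22+32 = 201, so the proportions are 0.1194, 0.09453, 0.1393, 0.0796, 0.14428, 0.15423, 0.10945, 0.1592 (working shown to 5 dp, full precision carried).
D = 0.1194² + 0.09453² + 0.1393² + 0.0796² + 0.14428² + 0.15423² + 0.10945² + 0.1592² = 0.01426 + 0.00894 + 0.01941 + 0.00634 + 0.02082 + 0.02379 + 0.01198 + 0.02535 = 0.13086.
So 1 − D = 0.86914, i.e. 0.869 to 3 decimal places.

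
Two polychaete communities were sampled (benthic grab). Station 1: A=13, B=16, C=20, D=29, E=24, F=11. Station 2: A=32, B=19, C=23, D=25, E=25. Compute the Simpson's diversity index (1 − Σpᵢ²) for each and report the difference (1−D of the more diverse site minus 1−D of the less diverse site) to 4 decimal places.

Station 1: N=113, proportions 0.11504425, 0.14159292, 0.17699115, 0.25663717, 0.21238938, 0.09734513, giving 1−D = 0.81494244 (working shown to 8 dp, full precision carried).
Station 2: N=124, proportions 0.25806452, 0.15322581, 0.18548387, 0.2016129, 0.2016129, giving 1−D = 0.79422477.
Difference = |0.81494244 − 0.79422477| = 0.02071767, i.e. 0.0207 to 4 decimal places.

0.0207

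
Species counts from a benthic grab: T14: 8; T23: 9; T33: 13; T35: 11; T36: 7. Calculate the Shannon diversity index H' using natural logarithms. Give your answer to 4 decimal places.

Total N = 8+9+13+11+7 = 48, so the proportions are 0.166667, 0.1875, 0.270833, 0.229167, 0.145833 (working shown to 6 dp, full precision carried).
Each pᵢ ln pᵢ term: 0.166667×(-1.791759)=-0.298627, 0.1875×(-1.673976)=-0.313871, 0.270833×(-1.306252)=-0.353776, 0.229167×(-1.473306)=-0.337633, 0.145833×(-1.925291)=-0.280772.
Sum = -1.584678, so H' = 1.5847.

1.5847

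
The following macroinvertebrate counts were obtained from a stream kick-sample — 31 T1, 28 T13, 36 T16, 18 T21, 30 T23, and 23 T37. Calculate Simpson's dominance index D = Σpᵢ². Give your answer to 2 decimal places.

0.17

Total N = 31+28+36+18+30+23 = 166, so the proportions are 0.1867, 0.1687, 0.2169, 0.1084, 0.1807, 0.1386 (working shown to 4 dp, full precision carried).
D = 0.1867² + 0.1687² + 0.2169² + 0.1084² + 0.1807² + 0.1386² = 0.0349 + 0.0285 + 0.0470 + 0.0118 + 0.0327 + 0.0192 = 0.1740.
To 2 decimal places, D = 0.17.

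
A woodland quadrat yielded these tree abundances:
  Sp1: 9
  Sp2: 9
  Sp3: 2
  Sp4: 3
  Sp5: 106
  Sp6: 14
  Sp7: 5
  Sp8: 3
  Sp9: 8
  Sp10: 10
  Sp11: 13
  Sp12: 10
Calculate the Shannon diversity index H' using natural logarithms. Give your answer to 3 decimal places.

Total N = 9+9+2+3+106+14+5+3+8+10+13+10 = 192, so the proportions are 0.04688, 0.04688, 0.01042, 0.01562, 0.55208, 0.07292, 0.02604, 0.01562, 0.04167, 0.05208, 0.06771, 0.05208 (working shown to 5 dp, full precision carried).
Each pᵢ ln pᵢ term: 0.04688×(-3.06027)=-0.14345, 0.04688×(-3.06027)=-0.14345, 0.01042×(-4.56435)=-0.04755, 0.01562×(-4.15888)=-0.06498, 0.55208×(-0.59406)=-0.32797, 0.07292×(-2.61844)=-0.19093, 0.02604×(-3.64806)=-0.09500, 0.01562×(-4.15888)=-0.06498, 0.04167×(-3.17805)=-0.13242, 0.05208×(-2.95491)=-0.15390, 0.06771×(-2.69255)=-0.18231, 0.05208×(-2.95491)=-0.15390.
Sum = -1.70084, so H' = 1.701.

1.701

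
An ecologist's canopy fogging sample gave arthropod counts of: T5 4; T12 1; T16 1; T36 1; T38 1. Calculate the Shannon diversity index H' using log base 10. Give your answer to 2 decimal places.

0.60

Total N = 4+1+1+1+1 = 8, so the proportions are 0.5, 0.125, 0.125, 0.125, 0.125 (working shown to 4 dp, full precision carried).
Each pᵢ log₁₀ pᵢ term: 0.5×(-0.3010)=-0.1505, 0.125×(-0.9031)=-0.1129, 0.125×(-0.9031)=-0.1129, 0.125×(-0.9031)=-0.1129, 0.125×(-0.9031)=-0.1129.
Sum = -0.6021, so H' = 0.60.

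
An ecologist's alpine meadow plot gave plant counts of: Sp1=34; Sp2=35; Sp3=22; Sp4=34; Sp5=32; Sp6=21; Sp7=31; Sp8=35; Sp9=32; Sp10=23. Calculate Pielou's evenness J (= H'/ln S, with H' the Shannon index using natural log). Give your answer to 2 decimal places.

Total N = 34+35+22+34+32+21+31+35+32+23 = 299, so the proportions are 0.1137, 0.1171, 0.0736, 0.1137, 0.107, 0.0702, 0.1037, 0.1171, 0.107, 0.0769 (working shown to 4 dp, full precision carried).
H' = −Σ pᵢ ln pᵢ = −((-0.2472) + (-0.2511) + (-0.1920) + (-0.2472) + (-0.2392) + (-0.1865) + (-0.2350) + (-0.2511) + (-0.2392) + (-0.1973)) = 2.2858.
With S = 10 species, ln S = 2.3026, so J = 2.2858/2.3026 = 0.9927, i.e. 0.99 to 2 decimal places.

0.99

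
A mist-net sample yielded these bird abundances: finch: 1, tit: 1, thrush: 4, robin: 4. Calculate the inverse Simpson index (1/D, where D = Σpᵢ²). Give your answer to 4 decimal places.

2.9412

Total N = 1+1+4+4 = 10, so the proportions are 0.1, 0.1, 0.4, 0.4 (working shown to 7 dp, full precision carried).
D = 0.1² + 0.1² + 0.4² + 0.4² = 0.0100000 + 0.0100000 + 0.1600000 + 0.1600000 = 0.3400000.
So 1/D = 2.941176, i.e. 2.9412 to 4 decimal places.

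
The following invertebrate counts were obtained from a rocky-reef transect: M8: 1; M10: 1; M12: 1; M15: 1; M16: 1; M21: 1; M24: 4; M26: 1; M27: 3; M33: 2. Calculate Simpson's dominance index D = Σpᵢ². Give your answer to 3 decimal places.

Total N = 1+1+1+1+1+1+4+1+3+2 = 16, so the proportions are 0.0625, 0.0625, 0.0625, 0.0625, 0.0625, 0.0625, 0.25, 0.0625, 0.1875, 0.125 (working shown to 5 dp, full precision carried).
D = 0.0625² + 0.0625² + 0.0625² + 0.0625² + 0.0625² + 0.0625² + 0.25² + 0.0625² + 0.1875² + 0.125² = 0.00391 + 0.00391 + 0.00391 + 0.00391 + 0.00391 + 0.00391 + 0.06250 + 0.00391 + 0.03516 + 0.01562 = 0.14062.
To 3 decimal places, D = 0.141.

0.141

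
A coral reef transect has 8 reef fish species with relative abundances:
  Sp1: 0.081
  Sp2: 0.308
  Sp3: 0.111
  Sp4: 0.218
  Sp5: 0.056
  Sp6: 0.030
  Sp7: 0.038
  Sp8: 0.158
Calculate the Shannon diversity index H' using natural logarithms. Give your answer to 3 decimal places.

1.825

Each pᵢ ln pᵢ term (working shown to 5 dp, full precision carried): 0.081×(-2.51331)=-0.20358, 0.308×(-1.17766)=-0.36272, 0.111×(-2.19823)=-0.24400, 0.218×(-1.52326)=-0.33207, 0.056×(-2.88240)=-0.16141, 0.03×(-3.50656)=-0.10520, 0.038×(-3.27017)=-0.12427, 0.158×(-1.84516)=-0.29154.
Sum = -1.82478, so H' = 1.825.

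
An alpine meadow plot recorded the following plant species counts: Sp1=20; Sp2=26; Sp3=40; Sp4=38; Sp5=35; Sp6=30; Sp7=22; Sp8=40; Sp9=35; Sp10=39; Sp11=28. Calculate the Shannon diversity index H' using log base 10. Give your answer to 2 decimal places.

Total N = 20+26+40+38+35+30+22+40+35+39+28 = 353, so the proportions are 0.0567, 0.0737, 0.1133, 0.1076, 0.0992, 0.085, 0.0623, 0.1133, 0.0992, 0.1105, 0.0793 (working shown to 4 dp, full precision carried).
Each pᵢ log₁₀ pᵢ term: 0.0567×(-1.2467)=-0.0706, 0.0737×(-1.1328)=-0.0834, 0.1133×(-0.9457)=-0.1072, 0.1076×(-0.9680)=-0.1042, 0.0992×(-1.0037)=-0.0995, 0.085×(-1.0707)=-0.0910, 0.0623×(-1.2054)=-0.0751, 0.1133×(-0.9457)=-0.1072, 0.0992×(-1.0037)=-0.0995, 0.1105×(-0.9567)=-0.1057, 0.0793×(-1.1006)=-0.0873.
Sum = -1.0307, so H' = 1.03.

1.03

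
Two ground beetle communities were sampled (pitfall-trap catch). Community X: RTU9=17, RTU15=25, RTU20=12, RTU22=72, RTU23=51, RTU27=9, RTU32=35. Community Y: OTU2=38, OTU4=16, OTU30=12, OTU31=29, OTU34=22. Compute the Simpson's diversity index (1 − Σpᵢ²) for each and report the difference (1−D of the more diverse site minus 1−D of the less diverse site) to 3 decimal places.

Community X: N=221, proportions 0.07692, 0.11312, 0.0543, 0.32579, 0.23077, 0.04072, 0.15837, giving 1−D = 0.79220 (working shown to 5 dp, full precision carried).
Community Y: N=117, proportions 0.32479, 0.13675, 0.10256, 0.24786, 0.18803, giving 1−D = 0.76850.
Difference = |0.79220 − 0.76850| = 0.02370, i.e. 0.024 to 3 decimal places.

0.024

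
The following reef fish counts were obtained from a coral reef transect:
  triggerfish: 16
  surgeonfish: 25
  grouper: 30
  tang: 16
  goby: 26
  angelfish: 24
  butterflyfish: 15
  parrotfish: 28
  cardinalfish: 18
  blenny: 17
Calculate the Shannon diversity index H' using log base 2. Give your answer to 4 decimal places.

3.2770

Total N = 16+25+30+16+26+24+15+28+18+17 = 215, so the proportions are 0.074419, 0.116279, 0.139535, 0.074419, 0.12093, 0.111628, 0.069767, 0.130233, 0.083721, 0.07907 (working shown to 6 dp, full precision carried).
Each pᵢ log₂ pᵢ term: 0.074419×(-3.748193)=-0.278935, 0.116279×(-3.104337)=-0.360969, 0.139535×(-2.841302)=-0.396461, 0.074419×(-3.748193)=-0.278935, 0.12093×(-3.047753)=-0.368565, 0.111628×(-3.163230)=-0.353105, 0.069767×(-3.841302)=-0.267998, 0.130233×(-2.940838)=-0.382993, 0.083721×(-3.578268)=-0.299576, 0.07907×(-3.660730)=-0.289453.
Sum = -3.276991, so H' = 3.2770.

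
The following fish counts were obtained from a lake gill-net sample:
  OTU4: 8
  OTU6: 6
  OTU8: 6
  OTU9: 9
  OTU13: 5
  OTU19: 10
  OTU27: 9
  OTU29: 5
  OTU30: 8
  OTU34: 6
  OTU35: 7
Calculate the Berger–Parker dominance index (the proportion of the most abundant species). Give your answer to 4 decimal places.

0.1266

Total N = 8+6+6+9+5+10+9+5+8+6+7 = 79, so the proportions are 0.101266, 0.075949, 0.075949, 0.113924, 0.063291, 0.126582, 0.113924, 0.063291, 0.101266, 0.075949, 0.088608 (working shown to 6 dp, full precision carried).
The largest proportion is 0.126582, i.e. d = 0.1266 to 4 decimal places.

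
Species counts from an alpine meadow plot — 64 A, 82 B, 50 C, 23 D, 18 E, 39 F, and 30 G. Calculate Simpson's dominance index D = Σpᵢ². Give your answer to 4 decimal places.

0.1772

Total N = 64+82+50+23+18+39+30 = 306, so the proportions are 0.20915, 0.267974, 0.163399, 0.075163, 0.058824, 0.127451, 0.098039 (working shown to 6 dp, full precision carried).
D = 0.20915² + 0.267974² + 0.163399² + 0.075163² + 0.058824² + 0.127451² + 0.098039² = 0.043744 + 0.071810 + 0.026699 + 0.005650 + 0.003460 + 0.016244 + 0.009612 = 0.177218.
To 4 decimal places, D = 0.1772.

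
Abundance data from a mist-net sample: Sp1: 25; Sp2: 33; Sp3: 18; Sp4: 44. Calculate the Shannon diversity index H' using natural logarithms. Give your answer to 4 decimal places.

1.3343

Total N = 25+33+18+44 = 120, so the proportions are 0.208333, 0.275, 0.15, 0.366667 (working shown to 6 dp, full precision carried).
Each pᵢ ln pᵢ term: 0.208333×(-1.568616)=-0.326795, 0.275×(-1.290984)=-0.355021, 0.15×(-1.897120)=-0.284568, 0.366667×(-1.003302)=-0.367877.
Sum = -1.334261, so H' = 1.3343.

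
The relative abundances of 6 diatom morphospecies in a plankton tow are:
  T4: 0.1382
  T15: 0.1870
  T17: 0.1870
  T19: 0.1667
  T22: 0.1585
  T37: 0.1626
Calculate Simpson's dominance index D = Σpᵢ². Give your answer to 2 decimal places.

0.17

D = 0.1382² + 0.187² + 0.187² + 0.1667² + 0.1585² + 0.1626² = 0.0191 + 0.0350 + 0.0350 + 0.0278 + 0.0251 + 0.0264 = 0.1684 (working shown to 4 dp, full precision carried).
To 2 decimal places, D = 0.17.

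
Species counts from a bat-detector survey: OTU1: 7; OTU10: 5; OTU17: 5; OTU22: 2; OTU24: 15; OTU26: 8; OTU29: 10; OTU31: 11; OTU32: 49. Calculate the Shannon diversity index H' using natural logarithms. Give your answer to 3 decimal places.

1.786

Total N = 7+5+5+2+15+8+10+11+49 = 112, so the proportions are 0.0625, 0.04464, 0.04464, 0.01786, 0.13393, 0.07143, 0.08929, 0.09821, 0.4375 (working shown to 5 dp, full precision carried).
Each pᵢ ln pᵢ term: 0.0625×(-2.77259)=-0.17329, 0.04464×(-3.10906)=-0.13880, 0.04464×(-3.10906)=-0.13880, 0.01786×(-4.02535)=-0.07188, 0.13393×(-2.01045)=-0.26926, 0.07143×(-2.63906)=-0.18850, 0.08929×(-2.41591)=-0.21571, 0.09821×(-2.32060)=-0.22792, 0.4375×(-0.82668)=-0.36167.
Sum = -1.78582, so H' = 1.786.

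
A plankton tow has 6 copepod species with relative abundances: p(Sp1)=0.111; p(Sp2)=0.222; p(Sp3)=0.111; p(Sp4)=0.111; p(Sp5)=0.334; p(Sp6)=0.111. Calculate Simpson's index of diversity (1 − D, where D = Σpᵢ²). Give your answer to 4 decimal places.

0.7899

D = 0.111² + 0.222² + 0.111² + 0.111² + 0.334² + 0.111² = 0.012321 + 0.049284 + 0.012321 + 0.012321 + 0.111556 + 0.012321 = 0.210124 (working shown to 6 dp, full precision carried).
So 1 − D = 0.789876, i.e. 0.7899 to 4 decimal places.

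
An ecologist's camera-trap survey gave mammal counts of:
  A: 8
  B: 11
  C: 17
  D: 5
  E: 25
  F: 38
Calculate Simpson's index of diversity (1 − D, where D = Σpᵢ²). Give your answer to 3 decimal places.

Total N = 8+11+17+5+25+38 = 104, so the proportions are 0.07692, 0.10577, 0.16346, 0.04808, 0.24038, 0.36538 (working shown to 5 dp, full precision carried).
D = 0.07692² + 0.10577² + 0.16346² + 0.04808² + 0.24038² + 0.36538² = 0.00592 + 0.01119 + 0.02672 + 0.00231 + 0.05778 + 0.13351 = 0.23743.
So 1 − D = 0.76257, i.e. 0.763 to 3 decimal places.

0.763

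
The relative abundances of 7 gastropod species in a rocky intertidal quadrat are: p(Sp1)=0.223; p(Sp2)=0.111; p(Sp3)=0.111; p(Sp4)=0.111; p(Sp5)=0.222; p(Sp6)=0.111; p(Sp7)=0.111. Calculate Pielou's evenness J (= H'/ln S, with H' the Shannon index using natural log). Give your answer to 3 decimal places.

0.971

H' = −Σ pᵢ ln pᵢ = −((-0.33463) + (-0.24400) + (-0.24400) + (-0.24400) + (-0.33413) + (-0.24400) + (-0.24400)) = 1.88877 (working shown to 5 dp, full precision carried).
With S = 7 species, ln S = 1.94591, so J = 1.88877/1.94591 = 0.97064, i.e. 0.971 to 3 decimal places.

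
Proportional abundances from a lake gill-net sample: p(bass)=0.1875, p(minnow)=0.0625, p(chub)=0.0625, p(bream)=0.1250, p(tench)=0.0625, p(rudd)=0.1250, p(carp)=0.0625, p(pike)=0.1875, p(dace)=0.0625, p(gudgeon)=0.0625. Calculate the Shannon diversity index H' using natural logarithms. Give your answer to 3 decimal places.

Each pᵢ ln pᵢ term (working shown to 5 dp, full precision carried): 0.1875×(-1.67398)=-0.31387, 0.0625×(-2.77259)=-0.17329, 0.0625×(-2.77259)=-0.17329, 0.125×(-2.07944)=-0.25993, 0.0625×(-2.77259)=-0.17329, 0.125×(-2.07944)=-0.25993, 0.0625×(-2.77259)=-0.17329, 0.1875×(-1.67398)=-0.31387, 0.0625×(-2.77259)=-0.17329, 0.0625×(-2.77259)=-0.17329.
Sum = -2.18732, so H' = 2.187.

2.187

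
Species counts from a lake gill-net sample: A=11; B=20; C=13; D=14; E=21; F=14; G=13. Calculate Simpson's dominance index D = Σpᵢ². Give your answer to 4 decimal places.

0.1506

Total N = 11+20+13+14+21+14+13 = 106, so the proportions are 0.103774, 0.188679, 0.122642, 0.132075, 0.198113, 0.132075, 0.122642 (working shown to 6 dp, full precision carried).
D = 0.103774² + 0.188679² + 0.122642² + 0.132075² + 0.198113² + 0.132075² + 0.122642² = 0.010769 + 0.035600 + 0.015041 + 0.017444 + 0.039249 + 0.017444 + 0.015041 = 0.150587.
To 4 decimal places, D = 0.1506.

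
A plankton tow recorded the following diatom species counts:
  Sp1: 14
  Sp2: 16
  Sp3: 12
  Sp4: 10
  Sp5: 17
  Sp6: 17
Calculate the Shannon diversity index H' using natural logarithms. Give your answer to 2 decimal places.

Total N = 14+16+12+10+17+17 = 86, so the proportions are 0.1628, 0.186, 0.1395, 0.1163, 0.1977, 0.1977 (working shown to 4 dp, full precision carried).
Each pᵢ ln pᵢ term: 0.1628×(-1.8153)=-0.2955, 0.186×(-1.6818)=-0.3129, 0.1395×(-1.9694)=-0.2748, 0.1163×(-2.1518)=-0.2502, 0.1977×(-1.6211)=-0.3205, 0.1977×(-1.6211)=-0.3205.
Sum = -1.7743, so H' = 1.77.

1.77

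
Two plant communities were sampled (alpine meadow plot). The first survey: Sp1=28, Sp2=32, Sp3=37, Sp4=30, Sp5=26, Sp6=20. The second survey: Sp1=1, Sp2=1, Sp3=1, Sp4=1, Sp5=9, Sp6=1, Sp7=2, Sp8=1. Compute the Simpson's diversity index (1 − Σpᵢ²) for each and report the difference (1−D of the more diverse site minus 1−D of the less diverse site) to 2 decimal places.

The first survey: N=173, proportions 0.1618, 0.185, 0.2139, 0.1734, 0.1503, 0.1156, giving 1−D = 0.8278 (working shown to 4 dp, full precision carried).
The second survey: N=17, proportions 0.0588, 0.0588, 0.0588, 0.0588, 0.5294, 0.0588, 0.1176, 0.0588, giving 1−D = 0.6851.
Difference = |0.8278 − 0.6851| = 0.1427, i.e. 0.14 to 2 decimal places.

0.14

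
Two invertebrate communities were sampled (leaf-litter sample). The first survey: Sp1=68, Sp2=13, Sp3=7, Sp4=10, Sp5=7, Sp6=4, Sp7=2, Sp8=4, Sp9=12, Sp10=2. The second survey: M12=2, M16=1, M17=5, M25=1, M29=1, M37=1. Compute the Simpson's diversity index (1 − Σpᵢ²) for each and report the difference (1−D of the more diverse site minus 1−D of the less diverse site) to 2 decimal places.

The first survey: N=129, proportions 0.5271, 0.1008, 0.0543, 0.0775, 0.0543, 0.031, 0.0155, 0.031, 0.093, 0.0155, giving 1−D = 0.6890 (working shown to 4 dp, full precision carried).
The second survey: N=11, proportions 0.1818, 0.0909, 0.4545, 0.0909, 0.0909, 0.0909, giving 1−D = 0.7273.
Difference = |0.6890 − 0.7273| = 0.0383, i.e. 0.04 to 2 decimal places.

0.04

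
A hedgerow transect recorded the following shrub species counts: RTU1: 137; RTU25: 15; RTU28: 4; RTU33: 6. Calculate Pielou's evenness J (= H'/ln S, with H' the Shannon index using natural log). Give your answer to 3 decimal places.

0.415

Total N = 137+15+4+6 = 162, so the proportions are 0.84568, 0.09259, 0.02469, 0.03704 (working shown to 5 dp, full precision carried).
H' = −Σ pᵢ ln pᵢ = −((-0.14175) + (-0.22033) + (-0.09139) + (-0.12207)) = 0.57554.
With S = 4 species, ln S = 1.38629, so J = 0.57554/1.38629 = 0.41516, i.e. 0.415 to 3 decimal places.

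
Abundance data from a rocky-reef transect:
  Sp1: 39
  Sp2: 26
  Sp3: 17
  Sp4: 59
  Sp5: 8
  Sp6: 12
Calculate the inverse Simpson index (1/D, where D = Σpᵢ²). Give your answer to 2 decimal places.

4.20

Total N = 39+26+17+59+8+12 = 161, so the proportions are 0.242236, 0.161491, 0.10559, 0.36646, 0.049689, 0.074534 (working shown to 6 dp, full precision carried).
D = 0.242236² + 0.161491² + 0.10559² + 0.36646² + 0.049689² + 0.074534² = 0.058678 + 0.026079 + 0.011149 + 0.134293 + 0.002469 + 0.005555 = 0.238224.
So 1/D = 4.1977, i.e. 4.20 to 2 decimal places.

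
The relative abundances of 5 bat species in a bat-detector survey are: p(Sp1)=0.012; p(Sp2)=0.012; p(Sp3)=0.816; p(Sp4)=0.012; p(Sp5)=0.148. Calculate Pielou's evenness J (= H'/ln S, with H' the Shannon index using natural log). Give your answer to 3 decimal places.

H' = −Σ pᵢ ln pᵢ = −((-0.05307) + (-0.05307) + (-0.16593) + (-0.05307) + (-0.28276)) = 0.60791 (working shown to 5 dp, full precision carried).
With S = 5 species, ln S = 1.60944, so J = 0.60791/1.60944 = 0.37772, i.e. 0.378 to 3 decimal places.

0.378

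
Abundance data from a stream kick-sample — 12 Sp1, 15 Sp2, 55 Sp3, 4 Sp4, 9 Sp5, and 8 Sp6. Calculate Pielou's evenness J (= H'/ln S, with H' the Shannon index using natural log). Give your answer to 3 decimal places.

Total N = 12+15+55+4+9+8 = 103, so the proportions are 0.1165, 0.14563, 0.53398, 0.03883, 0.08738, 0.07767 (working shown to 5 dp, full precision carried).
H' = −Σ pᵢ ln pᵢ = −((-0.25046) + (-0.28058) + (-0.33502) + (-0.12615) + (-0.21299) + (-0.19847)) = 1.40367.
With S = 6 species, ln S = 1.79176, so J = 1.40367/1.79176 = 0.78341, i.e. 0.783 to 3 decimal places.

0.783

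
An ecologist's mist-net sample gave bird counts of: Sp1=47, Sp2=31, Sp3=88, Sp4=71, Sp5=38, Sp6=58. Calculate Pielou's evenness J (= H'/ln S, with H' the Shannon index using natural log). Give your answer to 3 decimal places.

Total N = 47+31+88+71+38+58 = 333, so the proportions are 0.14114, 0.09309, 0.26426, 0.21321, 0.11411, 0.17417 (working shown to 5 dp, full precision carried).
H' = −Σ pᵢ ln pᵢ = −((-0.27635) + (-0.22102) + (-0.35168) + (-0.32951) + (-0.24769) + (-0.30440)) = 1.73066.
With S = 6 species, ln S = 1.79176, so J = 1.73066/1.79176 = 0.96590, i.e. 0.966 to 3 decimal places.

0.966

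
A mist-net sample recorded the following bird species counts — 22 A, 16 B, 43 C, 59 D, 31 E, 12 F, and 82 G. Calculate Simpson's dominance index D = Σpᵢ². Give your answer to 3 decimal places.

0.198

Total N = 22+16+43+59+31+12+82 = 265, so the proportions are 0.08302, 0.06038, 0.16226, 0.22264, 0.11698, 0.04528, 0.30943 (working shown to 5 dp, full precision carried).
D = 0.08302² + 0.06038² + 0.16226² + 0.22264² + 0.11698² + 0.04528² + 0.30943² = 0.00689 + 0.00365 + 0.02633 + 0.04957 + 0.01368 + 0.00205 + 0.09575 = 0.19792.
To 3 decimal places, D = 0.198.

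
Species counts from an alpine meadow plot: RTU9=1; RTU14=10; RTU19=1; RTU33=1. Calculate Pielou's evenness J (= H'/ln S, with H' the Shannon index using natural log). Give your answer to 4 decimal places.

Total N = 1+10+1+1 = 13, so the proportions are 0.076923, 0.769231, 0.076923, 0.076923 (working shown to 6 dp, full precision carried).
H' = −Σ pᵢ ln pᵢ = −((-0.197304) + (-0.201819) + (-0.197304) + (-0.197304)) = 0.793730.
With S = 4 species, ln S = 1.386294, so J = 0.793730/1.386294 = 0.572555, i.e. 0.5726 to 4 decimal places.

0.5726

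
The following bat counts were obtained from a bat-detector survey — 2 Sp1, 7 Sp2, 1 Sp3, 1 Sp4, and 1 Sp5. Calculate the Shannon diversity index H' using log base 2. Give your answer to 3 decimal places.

1.781

Total N = 2+7+1+1+1 = 12, so the proportions are 0.16667, 0.58333, 0.08333, 0.08333, 0.08333 (working shown to 5 dp, full precision carried).
Each pᵢ log₂ pᵢ term: 0.16667×(-2.58496)=-0.43083, 0.58333×(-0.77761)=-0.45360, 0.08333×(-3.58496)=-0.29875, 0.08333×(-3.58496)=-0.29875, 0.08333×(-3.58496)=-0.29875.
Sum = -1.78067, so H' = 1.781.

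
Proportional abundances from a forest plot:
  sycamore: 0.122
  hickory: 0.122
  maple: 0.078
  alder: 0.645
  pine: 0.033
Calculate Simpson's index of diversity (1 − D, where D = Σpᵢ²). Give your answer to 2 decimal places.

0.55

D = 0.122² + 0.122² + 0.078² + 0.645² + 0.033² = 0.0149 + 0.0149 + 0.0061 + 0.4160 + 0.0011 = 0.4530 (working shown to 4 dp, full precision carried).
So 1 − D = 0.5470, i.e. 0.55 to 2 decimal places.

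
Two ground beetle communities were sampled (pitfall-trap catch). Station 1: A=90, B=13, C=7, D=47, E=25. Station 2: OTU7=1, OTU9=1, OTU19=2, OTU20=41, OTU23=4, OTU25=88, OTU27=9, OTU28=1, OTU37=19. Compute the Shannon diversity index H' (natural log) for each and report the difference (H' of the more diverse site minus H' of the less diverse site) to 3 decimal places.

0.039

Station 1: N=182, proportions 0.49451, 0.07143, 0.03846, 0.25824, 0.13736, giving H' = 1.28435 (working shown to 5 dp, full precision carried).
Station 2: N=166, proportions 0.00602, 0.00602, 0.01205, 0.24699, 0.0241, 0.53012, 0.05422, 0.00602, 0.11446, giving H' = 1.32336.
Difference = |1.28435 − 1.32336| = 0.03901, i.e. 0.039 to 3 decimal places.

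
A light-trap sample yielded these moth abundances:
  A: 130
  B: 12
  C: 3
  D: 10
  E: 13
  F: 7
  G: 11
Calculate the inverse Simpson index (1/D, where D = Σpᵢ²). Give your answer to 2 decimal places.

Total N = 130+12+3+10+13+7+11 = 186, so the proportions are 0.69892, 0.06452, 0.01613, 0.05376, 0.06989, 0.03763, 0.05914 (working shown to 5 dp, full precision carried).
D = 0.69892² + 0.06452² + 0.01613² + 0.05376² + 0.06989² + 0.03763² + 0.05914² = 0.48850 + 0.00416 + 0.00026 + 0.00289 + 0.00488 + 0.00142 + 0.00350 = 0.50561.
So 1/D = 1.9778, i.e. 1.98 to 2 decimal places.

1.98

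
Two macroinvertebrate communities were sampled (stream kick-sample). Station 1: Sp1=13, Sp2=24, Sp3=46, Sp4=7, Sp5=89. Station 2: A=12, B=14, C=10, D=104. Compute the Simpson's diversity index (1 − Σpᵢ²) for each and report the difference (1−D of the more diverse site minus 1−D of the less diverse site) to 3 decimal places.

0.236

Station 1: N=179, proportions 0.07263, 0.13408, 0.25698, 0.03911, 0.49721, giving 1−D = 0.66196 (working shown to 5 dp, full precision carried).
Station 2: N=140, proportions 0.08571, 0.1, 0.07143, 0.74286, giving 1−D = 0.42571.
Difference = |0.66196 − 0.42571| = 0.23625, i.e. 0.236 to 3 decimal places.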